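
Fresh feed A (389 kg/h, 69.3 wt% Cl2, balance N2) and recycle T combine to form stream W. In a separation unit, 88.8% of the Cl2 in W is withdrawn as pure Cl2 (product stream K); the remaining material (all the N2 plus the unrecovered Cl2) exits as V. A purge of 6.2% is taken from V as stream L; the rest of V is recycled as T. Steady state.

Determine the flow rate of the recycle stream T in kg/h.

N2 enters only via A and leaves only via the purge: 389×0.307 = 0.062×(N2 in V), and the separation unit passes all N2, so N2 in W = N2 in V = 1926.2 kg/h.
Cl2 in W: m_A = 389×0.693 + (1−0.062)·(1−0.888)·m_A, so m_A = 269.58/0.8949 = 301.22 kg/h.
V = (1−0.888)×301.22 + 1926.2 = 1959.9 kg/h.
Recycle T = (1−0.062)×1959.9 = 1838.4 kg/h.

1838 kg/h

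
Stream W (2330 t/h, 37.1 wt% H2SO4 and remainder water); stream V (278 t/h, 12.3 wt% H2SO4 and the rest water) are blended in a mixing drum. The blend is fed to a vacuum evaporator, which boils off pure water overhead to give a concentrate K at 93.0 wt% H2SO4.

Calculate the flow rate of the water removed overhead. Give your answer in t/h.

1642 t/h

H2SO4 entering = 2330×0.371 + 278×0.123 = 898.62 t/h.
All H2SO4 reports to K, so K = 898.62/0.930 = 966.26 t/h.
Total feed = 2608 t/h; overhead = 2608 − 966.26 = 1641.7 t/h.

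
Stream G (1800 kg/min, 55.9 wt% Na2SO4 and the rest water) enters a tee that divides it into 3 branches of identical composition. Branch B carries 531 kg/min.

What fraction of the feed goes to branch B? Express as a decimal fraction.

0.295

Fraction to B = 531/1800 = 0.2950.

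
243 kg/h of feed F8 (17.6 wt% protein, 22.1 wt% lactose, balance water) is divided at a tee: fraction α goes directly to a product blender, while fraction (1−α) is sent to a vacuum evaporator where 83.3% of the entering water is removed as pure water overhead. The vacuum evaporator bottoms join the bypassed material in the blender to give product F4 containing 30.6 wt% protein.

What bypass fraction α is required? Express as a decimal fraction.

0.154

All 243×0.176 = 42.768 kg/h of protein reaches F4, so F4 = 42.768/0.306 = 139.76 kg/h and vapour = 103.24 kg/h.
The evaporator receives (1−α)·243 of feed at 0.603 water and removes 0.833 of that water:
0.833×0.603×(1−α)×243 = 103.24
(1−α) = 103.24/122.06 = 0.8458;  α = 0.1542.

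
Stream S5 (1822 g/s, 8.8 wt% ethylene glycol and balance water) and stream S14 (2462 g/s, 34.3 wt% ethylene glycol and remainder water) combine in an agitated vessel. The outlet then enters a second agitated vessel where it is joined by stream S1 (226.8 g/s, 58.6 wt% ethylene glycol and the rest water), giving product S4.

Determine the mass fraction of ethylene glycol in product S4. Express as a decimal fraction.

Overall, product flow = 4510.8 g/s.
ethylene glycol in = 1822×0.088 + 2462×0.343 + 226.8×0.586 = 1137.7 g/s.
ethylene glycol fraction in S4 = 0.252.

0.252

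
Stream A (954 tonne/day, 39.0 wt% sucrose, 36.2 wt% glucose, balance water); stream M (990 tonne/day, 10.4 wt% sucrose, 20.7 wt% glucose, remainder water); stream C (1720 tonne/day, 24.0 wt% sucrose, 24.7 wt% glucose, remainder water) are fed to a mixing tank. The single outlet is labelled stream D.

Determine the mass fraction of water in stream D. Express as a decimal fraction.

0.4916

Total flow out = 954 + 990 + 1720 = 3664 tonne/day.
water in = 954×0.248 + 990×0.689 + 1720×0.513 = 1801.1 tonne/day.
water mass fraction in D = 1801.1/3664 = 0.4916.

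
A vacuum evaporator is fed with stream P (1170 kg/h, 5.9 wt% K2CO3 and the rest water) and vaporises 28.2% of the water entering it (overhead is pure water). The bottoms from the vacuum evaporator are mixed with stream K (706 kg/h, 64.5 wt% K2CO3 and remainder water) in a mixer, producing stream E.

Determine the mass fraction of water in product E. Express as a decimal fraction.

0.665

Vapour removed = 0.282×0.941×1170 = 310.47 kg/h; concentrate = 859.53 kg/h.
water reaching the mixer = 790.5 (from concentrate) + 706×0.355 = 1041.1 kg/h.
Product flow = 859.53 + 706 = 1565.5 kg/h; water fraction = 0.665.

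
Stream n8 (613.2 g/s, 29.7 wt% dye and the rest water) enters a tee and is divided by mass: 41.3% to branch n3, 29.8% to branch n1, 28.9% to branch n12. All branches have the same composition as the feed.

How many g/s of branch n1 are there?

182.7 g/s

Branch n1 flow = 0.298×613.2 = 182.73 g/s.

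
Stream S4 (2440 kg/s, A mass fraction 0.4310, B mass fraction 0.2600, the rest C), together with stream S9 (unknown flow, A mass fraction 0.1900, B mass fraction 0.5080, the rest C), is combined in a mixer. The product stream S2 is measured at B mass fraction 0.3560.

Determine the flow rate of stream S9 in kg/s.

1541 kg/s

Let S9 be the unknown flow. Total out = 2440 + S9.
B balance: 634.4 + 0.508·S9 = 0.356·(2440 + S9)
(0.508 − 0.356)·S9 = 0.356×2440 − 634.4 = 234.24
S9 = 234.24 / 0.152 = 1541.1 kg/s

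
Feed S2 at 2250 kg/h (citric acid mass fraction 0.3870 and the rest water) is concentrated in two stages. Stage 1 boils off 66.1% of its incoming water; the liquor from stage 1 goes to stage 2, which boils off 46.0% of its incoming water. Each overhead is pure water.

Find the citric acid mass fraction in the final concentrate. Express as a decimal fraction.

water in feed = 2250×0.613 = 1379.2 kg/h.
After stage 1: water left = (1−0.661)×1379.2 = 467.57; stream total = 1338.3 kg/h.
After stage 2: water left = (1−0.460)×467.57 = 252.49; final concentrate = 1123.2 kg/h.
citric acid fraction = 870.75/1123.2 = 0.7752.

0.7752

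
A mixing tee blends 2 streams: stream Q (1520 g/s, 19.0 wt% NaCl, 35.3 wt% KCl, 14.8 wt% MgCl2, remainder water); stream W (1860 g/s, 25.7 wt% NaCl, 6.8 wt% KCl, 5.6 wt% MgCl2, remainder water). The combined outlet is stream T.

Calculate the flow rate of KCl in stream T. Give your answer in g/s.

663 g/s

KCl out = KCl in = 1520×0.353 + 1860×0.068 = 663.04 g/s.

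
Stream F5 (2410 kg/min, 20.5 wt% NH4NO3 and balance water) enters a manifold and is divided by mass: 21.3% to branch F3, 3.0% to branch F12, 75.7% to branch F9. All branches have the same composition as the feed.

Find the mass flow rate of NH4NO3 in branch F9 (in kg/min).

Branch F9 total = 0.757×2410 = 1824.4 kg/min.
NH4NO3 in F9 = 0.205×1824.4 = 374 kg/min.

374 kg/min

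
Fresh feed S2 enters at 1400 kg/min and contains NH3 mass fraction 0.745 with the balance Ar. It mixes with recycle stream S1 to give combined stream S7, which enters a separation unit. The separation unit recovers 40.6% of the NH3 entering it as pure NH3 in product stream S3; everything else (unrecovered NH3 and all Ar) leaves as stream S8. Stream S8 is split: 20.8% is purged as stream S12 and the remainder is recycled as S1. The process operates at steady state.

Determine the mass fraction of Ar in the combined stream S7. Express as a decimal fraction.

Ar enters only via S2 and leaves only via the purge: 1400×0.255 = 0.208×(Ar in S8), and the separation unit passes all Ar, so Ar in S7 = Ar in S8 = 1716.3 kg/min.
NH3 in S7: m_A = 1400×0.745 + (1−0.208)·(1−0.406)·m_A, so m_A = 1043/0.5296 = 1969.6 kg/min.
S7 = 1969.6 + 1716.3 = 3685.9 kg/min.
Ar fraction in S7 = 1716.3/3685.9 = 0.466.

0.466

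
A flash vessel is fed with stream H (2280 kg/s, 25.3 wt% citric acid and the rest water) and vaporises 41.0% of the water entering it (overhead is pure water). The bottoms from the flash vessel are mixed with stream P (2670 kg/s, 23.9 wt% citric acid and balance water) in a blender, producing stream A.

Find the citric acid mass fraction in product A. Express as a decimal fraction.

0.286

Vapour removed = 0.410×0.747×2280 = 698.3 kg/s; concentrate = 1581.7 kg/s.
citric acid reaching the mixer = 576.84 (from concentrate) + 2670×0.239 = 1215 kg/s.
Product flow = 1581.7 + 2670 = 4251.7 kg/s; citric acid fraction = 0.286.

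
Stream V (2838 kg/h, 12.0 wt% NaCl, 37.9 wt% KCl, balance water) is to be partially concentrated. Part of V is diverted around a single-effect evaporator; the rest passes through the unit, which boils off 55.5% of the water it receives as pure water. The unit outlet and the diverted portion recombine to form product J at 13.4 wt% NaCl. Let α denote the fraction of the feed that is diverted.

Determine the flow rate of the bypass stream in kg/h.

1772 kg/h

All 2838×0.120 = 340.56 kg/h of NaCl reaches J, so J = 340.56/0.134 = 2541.5 kg/h and vapour = 296.51 kg/h.
The evaporator receives (1−α)·2838 of feed at 0.501 water and removes 0.555 of that water:
0.555×0.501×(1−α)×2838 = 296.51
(1−α) = 296.51/789.12 = 0.3757;  α = 0.6243.
Bypass flow = 0.6243×2838 = 1771.6 kg/h.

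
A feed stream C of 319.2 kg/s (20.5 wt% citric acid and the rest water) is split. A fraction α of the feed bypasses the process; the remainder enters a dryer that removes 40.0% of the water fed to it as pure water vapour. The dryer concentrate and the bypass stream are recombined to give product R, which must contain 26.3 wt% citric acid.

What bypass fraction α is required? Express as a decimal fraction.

0.307

All 319.2×0.205 = 65.436 kg/s of citric acid reaches R, so R = 65.436/0.263 = 248.81 kg/s and vapour = 70.394 kg/s.
The evaporator receives (1−α)·319.2 of feed at 0.795 water and removes 0.400 of that water:
0.400×0.795×(1−α)×319.2 = 70.394
(1−α) = 70.394/101.51 = 0.6935;  α = 0.3065.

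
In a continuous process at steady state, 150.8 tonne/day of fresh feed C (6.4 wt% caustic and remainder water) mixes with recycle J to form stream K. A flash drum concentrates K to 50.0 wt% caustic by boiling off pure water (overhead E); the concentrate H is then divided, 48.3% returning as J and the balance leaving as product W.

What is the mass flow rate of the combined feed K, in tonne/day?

168.8 tonne/day

Overall caustic balance (none leaves overhead): caustic in fresh feed = caustic in product, i.e. 150.8×0.064 = (1−0.483)·H·0.500.
H = 9.6512/(0.500×0.517) = 37.335 tonne/day.
Recycle J = 0.483×37.335 = 18.033 tonne/day.
Combined feed K = 150.8 + 18.033 = 168.83 tonne/day.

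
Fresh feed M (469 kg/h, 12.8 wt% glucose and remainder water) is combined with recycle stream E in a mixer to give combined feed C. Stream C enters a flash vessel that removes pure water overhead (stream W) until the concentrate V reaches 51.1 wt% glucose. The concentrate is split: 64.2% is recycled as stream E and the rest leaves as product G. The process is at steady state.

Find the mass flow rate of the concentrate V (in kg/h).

328.2 kg/h

Overall glucose balance (none leaves overhead): glucose in fresh feed = glucose in product, i.e. 469×0.128 = (1−0.642)·V·0.511.
V = 60.032/(0.511×0.358) = 328.15 kg/h.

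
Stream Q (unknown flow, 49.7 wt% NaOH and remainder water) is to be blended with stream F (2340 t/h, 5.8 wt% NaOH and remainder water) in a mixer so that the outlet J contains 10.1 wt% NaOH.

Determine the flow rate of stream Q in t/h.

254.1 t/h

Let Q be the unknown flow. Total out = 2340 + Q.
NaOH balance: 135.72 + 0.497·Q = 0.101·(2340 + Q)
(0.497 − 0.101)·Q = 0.101×2340 − 135.72 = 100.62
Q = 100.62 / 0.396 = 254.09 t/h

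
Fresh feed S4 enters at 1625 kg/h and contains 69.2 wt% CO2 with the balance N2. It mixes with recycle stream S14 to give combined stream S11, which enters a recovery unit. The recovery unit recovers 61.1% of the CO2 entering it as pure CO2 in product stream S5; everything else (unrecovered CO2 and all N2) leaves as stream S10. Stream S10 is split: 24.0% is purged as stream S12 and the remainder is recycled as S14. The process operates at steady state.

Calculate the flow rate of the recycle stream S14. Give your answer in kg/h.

N2 enters only via S4 and leaves only via the purge: 1625×0.308 = 0.240×(N2 in S10), and the recovery unit passes all N2, so N2 in S11 = N2 in S10 = 2085.4 kg/h.
CO2 in S11: m_A = 1625×0.692 + (1−0.240)·(1−0.611)·m_A, so m_A = 1124.5/0.7044 = 1596.5 kg/h.
S10 = (1−0.611)×1596.5 + 2085.4 = 2706.4 kg/h.
Recycle S14 = (1−0.240)×2706.4 = 2056.9 kg/h.

2057 kg/h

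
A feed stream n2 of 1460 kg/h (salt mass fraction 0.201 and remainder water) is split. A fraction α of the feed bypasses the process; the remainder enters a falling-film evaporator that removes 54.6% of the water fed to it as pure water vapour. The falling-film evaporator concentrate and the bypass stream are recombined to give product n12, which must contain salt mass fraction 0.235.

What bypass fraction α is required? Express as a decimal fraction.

0.668

All 1460×0.201 = 293.46 kg/h of salt reaches n12, so n12 = 293.46/0.235 = 1248.8 kg/h and vapour = 211.23 kg/h.
The evaporator receives (1−α)·1460 of feed at 0.799 water and removes 0.546 of that water:
0.546×0.799×(1−α)×1460 = 211.23
(1−α) = 211.23/636.93 = 0.3316;  α = 0.6684.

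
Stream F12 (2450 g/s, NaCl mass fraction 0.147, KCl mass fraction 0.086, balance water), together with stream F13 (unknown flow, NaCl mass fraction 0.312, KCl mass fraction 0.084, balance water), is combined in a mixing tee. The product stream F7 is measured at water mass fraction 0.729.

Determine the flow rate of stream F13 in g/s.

744.8 g/s

Let F13 be the unknown flow. Total out = 2450 + F13.
water balance: 1879.2 + 0.604·F13 = 0.729·(2450 + F13)
(0.604 − 0.729)·F13 = 0.729×2450 − 1879.2 = -93.1
F13 = -93.1 / -0.125 = 744.8 g/s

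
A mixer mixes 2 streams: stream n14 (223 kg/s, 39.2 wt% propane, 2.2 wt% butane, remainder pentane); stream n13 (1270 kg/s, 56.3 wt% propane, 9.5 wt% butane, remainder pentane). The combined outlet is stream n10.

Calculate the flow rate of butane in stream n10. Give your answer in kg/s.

125.6 kg/s

butane out = butane in = 223×0.022 + 1270×0.095 = 125.56 kg/s.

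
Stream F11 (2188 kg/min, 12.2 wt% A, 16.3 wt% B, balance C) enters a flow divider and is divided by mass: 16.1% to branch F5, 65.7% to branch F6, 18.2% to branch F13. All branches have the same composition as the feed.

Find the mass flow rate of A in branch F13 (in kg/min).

48.58 kg/min

Branch F13 total = 0.182×2188 = 398.22 kg/min.
A in F13 = 0.122×398.22 = 48.582 kg/min.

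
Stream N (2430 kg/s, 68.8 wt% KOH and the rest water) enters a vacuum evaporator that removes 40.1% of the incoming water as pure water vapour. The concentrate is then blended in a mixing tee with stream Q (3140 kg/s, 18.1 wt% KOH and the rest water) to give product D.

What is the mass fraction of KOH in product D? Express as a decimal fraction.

0.425

Vapour removed = 0.401×0.312×2430 = 304.02 kg/s; concentrate = 2126 kg/s.
KOH reaching the mixer = 1671.8 (from concentrate) + 3140×0.181 = 2240.2 kg/s.
Product flow = 2126 + 3140 = 5266 kg/s; KOH fraction = 0.425.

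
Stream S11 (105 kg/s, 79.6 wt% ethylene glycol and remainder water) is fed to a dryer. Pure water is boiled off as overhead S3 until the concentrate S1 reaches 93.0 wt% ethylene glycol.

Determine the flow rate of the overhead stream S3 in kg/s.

15.13 kg/s

ethylene glycol is conserved: 105×0.796 = 83.58 kg/s all reports to the concentrate.
Concentrate = 83.58/(target fraction) = 89.871 kg/s.
Overhead = 105 − 89.871 = 15.129 kg/s.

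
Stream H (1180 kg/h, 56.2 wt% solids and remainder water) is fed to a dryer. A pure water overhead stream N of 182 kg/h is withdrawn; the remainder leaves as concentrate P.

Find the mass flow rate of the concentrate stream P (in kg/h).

Concentrate = 1180 − 182 = 998 kg/h.

998 kg/h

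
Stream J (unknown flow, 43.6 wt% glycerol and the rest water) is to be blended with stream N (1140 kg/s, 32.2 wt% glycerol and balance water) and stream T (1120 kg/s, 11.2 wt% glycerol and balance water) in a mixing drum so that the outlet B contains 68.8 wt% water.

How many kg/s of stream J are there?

Let J be the unknown flow. Total out = 2260 + J.
water balance: 1767.5 + 0.564·J = 0.688·(2260 + J)
(0.564 − 0.688)·J = 0.688×2260 − 1767.5 = -212.6
J = -212.6 / -0.124 = 1714.5 kg/s

1715 kg/s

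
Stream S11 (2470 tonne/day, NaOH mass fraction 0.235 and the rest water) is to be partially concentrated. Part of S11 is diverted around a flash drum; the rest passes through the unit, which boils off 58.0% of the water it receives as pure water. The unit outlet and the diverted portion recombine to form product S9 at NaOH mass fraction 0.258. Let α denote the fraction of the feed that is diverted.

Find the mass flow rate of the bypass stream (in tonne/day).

All 2470×0.235 = 580.45 tonne/day of NaOH reaches S9, so S9 = 580.45/0.258 = 2249.8 tonne/day and vapour = 220.19 tonne/day.
The evaporator receives (1−α)·2470 of feed at 0.765 water and removes 0.580 of that water:
0.580×0.765×(1−α)×2470 = 220.19
(1−α) = 220.19/1095.9 = 0.2009;  α = 0.7991.
Bypass flow = 0.7991×2470 = 1973.7 tonne/day.

1974 tonne/day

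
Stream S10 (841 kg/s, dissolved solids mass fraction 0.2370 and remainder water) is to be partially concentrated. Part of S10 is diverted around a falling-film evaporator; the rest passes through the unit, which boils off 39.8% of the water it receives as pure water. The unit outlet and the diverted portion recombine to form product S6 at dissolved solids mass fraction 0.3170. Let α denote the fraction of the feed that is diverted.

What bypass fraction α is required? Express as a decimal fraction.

All 841×0.237 = 199.32 kg/s of dissolved solids reaches S6, so S6 = 199.32/0.317 = 628.76 kg/s and vapour = 212.24 kg/s.
The evaporator receives (1−α)·841 of feed at 0.763 water and removes 0.398 of that water:
0.398×0.763×(1−α)×841 = 212.24
(1−α) = 212.24/255.39 = 0.8310;  α = 0.1690.

0.169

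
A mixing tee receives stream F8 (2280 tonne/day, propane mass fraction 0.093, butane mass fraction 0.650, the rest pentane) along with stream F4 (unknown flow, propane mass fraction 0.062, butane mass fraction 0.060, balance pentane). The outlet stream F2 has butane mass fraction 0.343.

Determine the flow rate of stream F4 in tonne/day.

Let F4 be the unknown flow. Total out = 2280 + F4.
butane balance: 1482 + 0.060·F4 = 0.343·(2280 + F4)
(0.060 − 0.343)·F4 = 0.343×2280 − 1482 = -699.96
F4 = -699.96 / -0.283 = 2473.4 tonne/day

2473 tonne/day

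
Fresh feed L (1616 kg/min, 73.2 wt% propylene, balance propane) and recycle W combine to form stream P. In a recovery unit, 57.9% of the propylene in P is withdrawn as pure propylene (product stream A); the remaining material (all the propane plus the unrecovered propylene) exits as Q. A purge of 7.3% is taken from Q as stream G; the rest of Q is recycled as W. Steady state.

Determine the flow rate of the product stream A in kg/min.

1123 kg/min

propylene in P: m_A = 1616×0.732 + (1−0.073)·(1−0.579)·m_A, so m_A = 1182.9/0.6097 = 1940 kg/min.
Product A = 0.579×1940 = 1123.3 kg/min.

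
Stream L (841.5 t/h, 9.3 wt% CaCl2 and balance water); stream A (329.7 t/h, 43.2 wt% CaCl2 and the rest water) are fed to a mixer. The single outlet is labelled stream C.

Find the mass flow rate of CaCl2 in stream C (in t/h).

CaCl2 out = CaCl2 in = 841.5×0.093 + 329.7×0.432 = 220.69 t/h.

220.7 t/h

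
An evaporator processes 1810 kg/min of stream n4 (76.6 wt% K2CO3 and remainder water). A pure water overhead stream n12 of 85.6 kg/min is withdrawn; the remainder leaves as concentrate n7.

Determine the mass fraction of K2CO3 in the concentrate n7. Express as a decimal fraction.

K2CO3 is not removed: 1810×0.766 = 1386.5 kg/min of K2CO3 enters n7.
Concentrate = 1810 − 85.6 = 1724.4 kg/min.
Mass fraction = 1386.5/1724.4 = 0.8040.

0.8040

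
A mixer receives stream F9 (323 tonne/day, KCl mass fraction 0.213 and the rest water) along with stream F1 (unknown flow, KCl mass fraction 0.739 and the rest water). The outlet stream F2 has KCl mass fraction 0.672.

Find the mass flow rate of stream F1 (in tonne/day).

2213 tonne/day

Let F1 be the unknown flow. Total out = 323 + F1.
KCl balance: 68.799 + 0.739·F1 = 0.672·(323 + F1)
(0.739 − 0.672)·F1 = 0.672×323 − 68.799 = 148.26
F1 = 148.26 / 0.067 = 2212.8 tonne/day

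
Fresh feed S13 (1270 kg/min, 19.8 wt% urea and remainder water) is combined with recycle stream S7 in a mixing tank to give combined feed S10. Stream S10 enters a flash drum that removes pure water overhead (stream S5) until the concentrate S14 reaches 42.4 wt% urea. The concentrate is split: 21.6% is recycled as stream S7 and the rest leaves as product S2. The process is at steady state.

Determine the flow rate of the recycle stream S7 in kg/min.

163.4 kg/min

Overall urea balance (none leaves overhead): urea in fresh feed = urea in product, i.e. 1270×0.198 = (1−0.216)·S14·0.424.
S14 = 251.46/(0.424×0.784) = 756.46 kg/min.
Recycle S7 = 0.216×756.46 = 163.4 kg/min.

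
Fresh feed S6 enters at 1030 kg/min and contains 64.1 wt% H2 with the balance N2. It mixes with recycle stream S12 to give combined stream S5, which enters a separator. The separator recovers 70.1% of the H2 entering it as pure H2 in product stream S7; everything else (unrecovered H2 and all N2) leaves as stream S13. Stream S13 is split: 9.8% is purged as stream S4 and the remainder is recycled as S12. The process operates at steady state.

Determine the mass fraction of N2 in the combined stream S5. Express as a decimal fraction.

0.8067

N2 enters only via S6 and leaves only via the purge: 1030×0.359 = 0.098×(N2 in S13), and the separator passes all N2, so N2 in S5 = N2 in S13 = 3773.2 kg/min.
H2 in S5: m_A = 1030×0.641 + (1−0.098)·(1−0.701)·m_A, so m_A = 660.23/0.7303 = 904.05 kg/min.
S5 = 904.05 + 3773.2 = 4677.2 kg/min.
N2 fraction in S5 = 3773.2/4677.2 = 0.8067.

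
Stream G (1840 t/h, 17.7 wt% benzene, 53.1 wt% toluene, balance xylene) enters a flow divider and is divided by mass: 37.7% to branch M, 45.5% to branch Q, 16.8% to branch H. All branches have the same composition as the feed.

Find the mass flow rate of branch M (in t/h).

693.7 t/h

Branch M flow = 0.377×1840 = 693.68 t/h.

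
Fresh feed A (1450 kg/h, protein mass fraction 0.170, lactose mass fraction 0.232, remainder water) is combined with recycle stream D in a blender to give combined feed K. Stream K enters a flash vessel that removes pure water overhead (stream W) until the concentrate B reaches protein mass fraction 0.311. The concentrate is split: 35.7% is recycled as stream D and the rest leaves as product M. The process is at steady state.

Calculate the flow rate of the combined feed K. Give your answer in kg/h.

Overall protein balance (none leaves overhead): protein in fresh feed = protein in product, i.e. 1450×0.170 = (1−0.357)·B·0.311.
B = 246.5/(0.311×0.643) = 1232.7 kg/h.
Recycle D = 0.357×1232.7 = 440.06 kg/h.
Combined feed K = 1450 + 440.06 = 1890.1 kg/h.

1890 kg/h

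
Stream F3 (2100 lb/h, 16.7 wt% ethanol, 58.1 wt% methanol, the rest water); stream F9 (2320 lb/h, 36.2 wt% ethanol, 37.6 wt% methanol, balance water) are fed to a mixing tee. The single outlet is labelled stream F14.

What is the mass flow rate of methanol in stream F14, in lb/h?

methanol out = methanol in = 2100×0.581 + 2320×0.376 = 2092.4 lb/h.

2092 lb/h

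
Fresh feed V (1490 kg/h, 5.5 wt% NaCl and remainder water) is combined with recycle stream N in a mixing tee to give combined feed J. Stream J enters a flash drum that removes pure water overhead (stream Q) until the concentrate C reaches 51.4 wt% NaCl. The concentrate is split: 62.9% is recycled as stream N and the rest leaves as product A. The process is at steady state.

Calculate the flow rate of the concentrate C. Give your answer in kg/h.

Overall NaCl balance (none leaves overhead): NaCl in fresh feed = NaCl in product, i.e. 1490×0.055 = (1−0.629)·C·0.514.
C = 81.95/(0.514×0.371) = 429.75 kg/h.

429.7 kg/h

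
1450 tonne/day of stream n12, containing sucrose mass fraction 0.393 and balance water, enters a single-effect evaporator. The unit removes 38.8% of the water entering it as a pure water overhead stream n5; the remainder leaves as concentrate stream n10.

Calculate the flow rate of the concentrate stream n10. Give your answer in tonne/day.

1109 tonne/day

water entering = 1450×0.607 = 880.15 tonne/day; overhead removed = 0.388×880.15 = 341.5 tonne/day.
Concentrate = 1450 − 341.5 = 1108.5 tonne/day.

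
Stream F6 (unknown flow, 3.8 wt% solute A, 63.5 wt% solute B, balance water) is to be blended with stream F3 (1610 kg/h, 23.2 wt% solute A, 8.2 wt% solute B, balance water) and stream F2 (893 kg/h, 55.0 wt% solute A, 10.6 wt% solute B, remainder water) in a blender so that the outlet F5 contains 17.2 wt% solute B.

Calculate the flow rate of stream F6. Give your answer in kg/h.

440.3 kg/h

Let F6 be the unknown flow. Total out = 2503 + F6.
solute B balance: 226.68 + 0.635·F6 = 0.172·(2503 + F6)
(0.635 − 0.172)·F6 = 0.172×2503 − 226.68 = 203.84
F6 = 203.84 / 0.463 = 440.25 kg/h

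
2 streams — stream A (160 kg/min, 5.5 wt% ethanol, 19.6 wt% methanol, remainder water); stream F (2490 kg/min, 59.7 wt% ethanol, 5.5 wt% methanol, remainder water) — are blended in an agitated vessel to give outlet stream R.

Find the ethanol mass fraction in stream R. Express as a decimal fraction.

0.5643

Total flow out = 160 + 2490 = 2650 kg/min.
ethanol in = 160×0.055 + 2490×0.597 = 1495.3 kg/min.
ethanol mass fraction in R = 1495.3/2650 = 0.5643.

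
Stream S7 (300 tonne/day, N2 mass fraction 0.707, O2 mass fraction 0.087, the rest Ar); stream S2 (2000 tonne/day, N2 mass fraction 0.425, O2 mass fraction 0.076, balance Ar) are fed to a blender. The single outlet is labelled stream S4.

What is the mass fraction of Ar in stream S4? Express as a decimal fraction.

0.461

Total flow out = 300 + 2000 = 2300 tonne/day.
Ar in = 300×0.206 + 2000×0.499 = 1059.8 tonne/day.
Ar mass fraction in S4 = 1059.8/2300 = 0.461.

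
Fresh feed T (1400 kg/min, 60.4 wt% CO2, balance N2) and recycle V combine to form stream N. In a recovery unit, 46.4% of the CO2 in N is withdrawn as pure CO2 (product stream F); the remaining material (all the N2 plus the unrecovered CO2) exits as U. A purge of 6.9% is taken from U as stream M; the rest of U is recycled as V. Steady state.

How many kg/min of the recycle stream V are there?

8323 kg/min

N2 enters only via T and leaves only via the purge: 1400×0.396 = 0.069×(N2 in U), and the recovery unit passes all N2, so N2 in N = N2 in U = 8034.8 kg/min.
CO2 in N: m_A = 1400×0.604 + (1−0.069)·(1−0.464)·m_A, so m_A = 845.6/0.5010 = 1687.9 kg/min.
U = (1−0.464)×1687.9 + 8034.8 = 8939.5 kg/min.
Recycle V = (1−0.069)×8939.5 = 8322.7 kg/min.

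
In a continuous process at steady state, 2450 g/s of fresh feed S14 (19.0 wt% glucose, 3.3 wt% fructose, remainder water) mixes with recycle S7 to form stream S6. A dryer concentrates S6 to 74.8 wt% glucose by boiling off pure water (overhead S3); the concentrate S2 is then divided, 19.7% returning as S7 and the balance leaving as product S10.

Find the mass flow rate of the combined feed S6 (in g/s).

Overall glucose balance (none leaves overhead): glucose in fresh feed = glucose in product, i.e. 2450×0.190 = (1−0.197)·S2·0.748.
S2 = 465.5/(0.748×0.803) = 775 g/s.
Recycle S7 = 0.197×775 = 152.68 g/s.
Combined feed S6 = 2450 + 152.68 = 2602.7 g/s.

2603 g/s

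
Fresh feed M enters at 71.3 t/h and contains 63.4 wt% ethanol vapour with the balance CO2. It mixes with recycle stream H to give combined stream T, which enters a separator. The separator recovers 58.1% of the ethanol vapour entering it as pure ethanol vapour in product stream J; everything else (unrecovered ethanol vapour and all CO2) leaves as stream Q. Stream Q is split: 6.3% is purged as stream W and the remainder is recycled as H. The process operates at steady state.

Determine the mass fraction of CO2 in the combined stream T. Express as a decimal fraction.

0.848

CO2 enters only via M and leaves only via the purge: 71.3×0.366 = 0.063×(CO2 in Q), and the separator passes all CO2, so CO2 in T = CO2 in Q = 414.22 t/h.
ethanol vapour in T: m_A = 71.3×0.634 + (1−0.063)·(1−0.581)·m_A, so m_A = 45.204/0.6074 = 74.423 t/h.
T = 74.423 + 414.22 = 488.64 t/h.
CO2 fraction in T = 414.22/488.64 = 0.848.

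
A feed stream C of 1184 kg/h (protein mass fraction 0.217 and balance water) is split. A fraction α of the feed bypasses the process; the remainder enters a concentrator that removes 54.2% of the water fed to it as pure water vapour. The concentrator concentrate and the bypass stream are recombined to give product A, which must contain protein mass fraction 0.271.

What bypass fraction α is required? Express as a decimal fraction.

0.530

All 1184×0.217 = 256.93 kg/h of protein reaches A, so A = 256.93/0.271 = 948.07 kg/h and vapour = 235.93 kg/h.
The evaporator receives (1−α)·1184 of feed at 0.783 water and removes 0.542 of that water:
0.542×0.783×(1−α)×1184 = 235.93
(1−α) = 235.93/502.47 = 0.4695;  α = 0.5305.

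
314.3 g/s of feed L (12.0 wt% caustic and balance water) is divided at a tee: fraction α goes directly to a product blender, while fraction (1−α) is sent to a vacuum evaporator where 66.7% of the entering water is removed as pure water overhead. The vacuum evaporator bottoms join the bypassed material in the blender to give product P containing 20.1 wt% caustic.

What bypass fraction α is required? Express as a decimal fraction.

0.313

All 314.3×0.120 = 37.716 g/s of caustic reaches P, so P = 37.716/0.201 = 187.64 g/s and vapour = 126.66 g/s.
The evaporator receives (1−α)·314.3 of feed at 0.880 water and removes 0.667 of that water:
0.667×0.880×(1−α)×314.3 = 126.66
(1−α) = 126.66/184.48 = 0.6866;  α = 0.3134.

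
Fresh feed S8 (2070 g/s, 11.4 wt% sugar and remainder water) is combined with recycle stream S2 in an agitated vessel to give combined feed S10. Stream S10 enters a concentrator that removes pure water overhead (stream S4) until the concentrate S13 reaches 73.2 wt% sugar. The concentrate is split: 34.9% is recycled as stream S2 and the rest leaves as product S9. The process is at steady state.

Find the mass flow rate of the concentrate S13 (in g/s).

Overall sugar balance (none leaves overhead): sugar in fresh feed = sugar in product, i.e. 2070×0.114 = (1−0.349)·S13·0.732.
S13 = 235.98/(0.732×0.651) = 495.2 g/s.

495.2 g/s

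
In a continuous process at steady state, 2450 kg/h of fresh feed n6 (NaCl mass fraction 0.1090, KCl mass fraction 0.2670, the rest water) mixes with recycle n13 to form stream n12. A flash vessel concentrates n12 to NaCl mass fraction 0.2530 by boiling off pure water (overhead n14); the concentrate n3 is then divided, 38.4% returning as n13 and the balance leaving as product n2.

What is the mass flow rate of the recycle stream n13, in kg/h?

658 kg/h

Overall NaCl balance (none leaves overhead): NaCl in fresh feed = NaCl in product, i.e. 2450×0.109 = (1−0.384)·n3·0.253.
n3 = 267.05/(0.253×0.616) = 1713.5 kg/h.
Recycle n13 = 0.384×1713.5 = 657.99 kg/h.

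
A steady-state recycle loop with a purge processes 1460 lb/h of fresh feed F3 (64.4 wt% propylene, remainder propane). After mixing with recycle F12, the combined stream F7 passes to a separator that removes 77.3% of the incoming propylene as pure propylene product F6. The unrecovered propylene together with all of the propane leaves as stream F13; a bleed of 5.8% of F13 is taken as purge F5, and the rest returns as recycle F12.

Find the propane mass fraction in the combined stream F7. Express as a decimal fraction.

propane enters only via F3 and leaves only via the purge: 1460×0.356 = 0.058×(propane in F13), and the separator passes all propane, so propane in F7 = propane in F13 = 8961.4 lb/h.
propylene in F7: m_A = 1460×0.644 + (1−0.058)·(1−0.773)·m_A, so m_A = 940.24/0.7862 = 1196 lb/h.
F7 = 1196 + 8961.4 = 10157 lb/h.
propane fraction in F7 = 8961.4/10157 = 0.882.

0.882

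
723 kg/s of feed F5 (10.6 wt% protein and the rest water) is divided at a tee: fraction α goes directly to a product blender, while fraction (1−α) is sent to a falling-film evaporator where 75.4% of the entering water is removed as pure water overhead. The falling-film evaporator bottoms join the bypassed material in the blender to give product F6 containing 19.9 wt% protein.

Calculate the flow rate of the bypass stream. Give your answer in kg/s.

All 723×0.106 = 76.638 kg/s of protein reaches F6, so F6 = 76.638/0.199 = 385.12 kg/s and vapour = 337.88 kg/s.
The evaporator receives (1−α)·723 of feed at 0.894 water and removes 0.754 of that water:
0.754×0.894×(1−α)×723 = 337.88
(1−α) = 337.88/487.36 = 0.6933;  α = 0.3067.
Bypass flow = 0.3067×723 = 221.74 kg/s.

221.7 kg/s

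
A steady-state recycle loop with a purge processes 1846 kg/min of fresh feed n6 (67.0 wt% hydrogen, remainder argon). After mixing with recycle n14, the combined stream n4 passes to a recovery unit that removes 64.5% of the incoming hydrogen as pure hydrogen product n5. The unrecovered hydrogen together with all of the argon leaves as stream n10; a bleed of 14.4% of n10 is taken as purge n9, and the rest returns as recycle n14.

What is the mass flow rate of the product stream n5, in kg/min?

hydrogen in n4: m_A = 1846×0.670 + (1−0.144)·(1−0.645)·m_A, so m_A = 1236.8/0.6961 = 1776.7 kg/min.
Product n5 = 0.645×1776.7 = 1146 kg/min.

1146 kg/min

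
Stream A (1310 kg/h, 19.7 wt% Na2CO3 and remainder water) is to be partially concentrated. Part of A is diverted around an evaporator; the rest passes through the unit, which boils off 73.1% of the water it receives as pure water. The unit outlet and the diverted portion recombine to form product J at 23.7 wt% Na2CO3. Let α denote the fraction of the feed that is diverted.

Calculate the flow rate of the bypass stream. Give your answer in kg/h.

933.3 kg/h

All 1310×0.197 = 258.07 kg/h of Na2CO3 reaches J, so J = 258.07/0.237 = 1088.9 kg/h and vapour = 221.1 kg/h.
The evaporator receives (1−α)·1310 of feed at 0.803 water and removes 0.731 of that water:
0.731×0.803×(1−α)×1310 = 221.1
(1−α) = 221.1/768.96 = 0.2875;  α = 0.7125.
Bypass flow = 0.7125×1310 = 933.34 kg/h.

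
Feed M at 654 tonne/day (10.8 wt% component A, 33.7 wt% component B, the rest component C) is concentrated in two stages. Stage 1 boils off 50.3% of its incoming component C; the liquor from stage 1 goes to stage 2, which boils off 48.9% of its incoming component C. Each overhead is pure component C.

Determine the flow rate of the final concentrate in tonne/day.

component C in feed = 654×0.555 = 362.97 tonne/day.
After stage 1: component C left = (1−0.503)×362.97 = 180.4; stream total = 471.43 tonne/day.
After stage 2: component C left = (1−0.489)×180.4 = 92.182; final concentrate = 383.21 tonne/day.

383.2 tonne/day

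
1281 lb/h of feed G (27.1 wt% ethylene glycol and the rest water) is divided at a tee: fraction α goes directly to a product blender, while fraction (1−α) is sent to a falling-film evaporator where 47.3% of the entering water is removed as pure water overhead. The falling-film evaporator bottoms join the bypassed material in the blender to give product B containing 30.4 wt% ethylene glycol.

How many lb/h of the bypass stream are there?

All 1281×0.271 = 347.15 lb/h of ethylene glycol reaches B, so B = 347.15/0.304 = 1141.9 lb/h and vapour = 139.06 lb/h.
The evaporator receives (1−α)·1281 of feed at 0.729 water and removes 0.473 of that water:
0.473×0.729×(1−α)×1281 = 139.06
(1−α) = 139.06/441.71 = 0.3148;  α = 0.6852.
Bypass flow = 0.6852×1281 = 877.73 lb/h.

877.7 lb/h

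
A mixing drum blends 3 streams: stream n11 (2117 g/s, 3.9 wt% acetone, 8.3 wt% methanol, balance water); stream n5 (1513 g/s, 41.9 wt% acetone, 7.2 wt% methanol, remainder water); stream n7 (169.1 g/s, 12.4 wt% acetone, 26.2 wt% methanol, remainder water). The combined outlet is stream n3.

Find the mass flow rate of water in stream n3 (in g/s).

water out = water in = 2117×0.878 + 1513×0.509 + 169.1×0.614 = 2732.7 g/s.

2733 g/s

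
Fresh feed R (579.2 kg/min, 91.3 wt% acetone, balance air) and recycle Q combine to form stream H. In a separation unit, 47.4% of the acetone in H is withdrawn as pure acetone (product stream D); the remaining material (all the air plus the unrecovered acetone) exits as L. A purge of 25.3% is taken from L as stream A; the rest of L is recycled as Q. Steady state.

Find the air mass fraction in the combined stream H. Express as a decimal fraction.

0.186

air enters only via R and leaves only via the purge: 579.2×0.087 = 0.253×(air in L), and the separation unit passes all air, so air in H = air in L = 199.17 kg/min.
acetone in H: m_A = 579.2×0.913 + (1−0.253)·(1−0.474)·m_A, so m_A = 528.81/0.6071 = 871.07 kg/min.
H = 871.07 + 199.17 = 1070.2 kg/min.
air fraction in H = 199.17/1070.2 = 0.186.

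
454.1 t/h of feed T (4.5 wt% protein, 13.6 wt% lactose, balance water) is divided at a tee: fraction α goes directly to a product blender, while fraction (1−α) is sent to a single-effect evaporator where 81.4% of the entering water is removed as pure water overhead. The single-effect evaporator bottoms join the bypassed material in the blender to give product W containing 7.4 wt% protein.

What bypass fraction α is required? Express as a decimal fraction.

0.412

All 454.1×0.045 = 20.434 t/h of protein reaches W, so W = 20.434/0.074 = 276.14 t/h and vapour = 177.96 t/h.
The evaporator receives (1−α)·454.1 of feed at 0.819 water and removes 0.814 of that water:
0.814×0.819×(1−α)×454.1 = 177.96
(1−α) = 177.96/302.73 = 0.5878;  α = 0.4122.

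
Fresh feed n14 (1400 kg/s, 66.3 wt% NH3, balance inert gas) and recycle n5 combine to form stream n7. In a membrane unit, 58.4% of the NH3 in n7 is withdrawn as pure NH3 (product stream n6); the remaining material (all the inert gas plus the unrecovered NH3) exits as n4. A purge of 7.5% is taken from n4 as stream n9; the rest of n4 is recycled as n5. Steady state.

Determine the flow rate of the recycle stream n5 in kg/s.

6399 kg/s

inert gas enters only via n14 and leaves only via the purge: 1400×0.337 = 0.075×(inert gas in n4), and the membrane unit passes all inert gas, so inert gas in n7 = inert gas in n4 = 6290.7 kg/s.
NH3 in n7: m_A = 1400×0.663 + (1−0.075)·(1−0.584)·m_A, so m_A = 928.2/0.6152 = 1508.8 kg/s.
n4 = (1−0.584)×1508.8 + 6290.7 = 6918.3 kg/s.
Recycle n5 = (1−0.075)×6918.3 = 6399.4 kg/s.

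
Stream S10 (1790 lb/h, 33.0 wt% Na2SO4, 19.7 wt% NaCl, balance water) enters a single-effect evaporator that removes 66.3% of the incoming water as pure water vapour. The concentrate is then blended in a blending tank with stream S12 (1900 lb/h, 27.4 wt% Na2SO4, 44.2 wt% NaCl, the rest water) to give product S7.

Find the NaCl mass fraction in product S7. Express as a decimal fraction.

0.381

Vapour removed = 0.663×0.473×1790 = 561.34 lb/h; concentrate = 1228.7 lb/h.
NaCl reaching the mixer = 352.63 (from concentrate) + 1900×0.442 = 1192.4 lb/h.
Product flow = 1228.7 + 1900 = 3128.7 lb/h; NaCl fraction = 0.381.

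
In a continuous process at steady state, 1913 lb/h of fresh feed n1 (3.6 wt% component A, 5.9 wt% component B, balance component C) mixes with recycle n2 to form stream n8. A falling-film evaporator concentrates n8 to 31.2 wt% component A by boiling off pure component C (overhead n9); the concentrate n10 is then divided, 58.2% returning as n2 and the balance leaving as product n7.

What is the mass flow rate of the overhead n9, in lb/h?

Overall component A balance (none leaves overhead): component A in fresh feed = component A in product, i.e. 1913×0.036 = (1−0.582)·n10·0.312.
n10 = 68.868/(0.312×0.418) = 528.06 lb/h.
Recycle n2 = 0.582×528.06 = 307.33 lb/h.
Combined feed n8 = 1913 + 307.33 = 2220.3 lb/h.
Overhead n9 = n8 − n10 = 2220.3 − 528.06 = 1692.3 lb/h.

1692 lb/h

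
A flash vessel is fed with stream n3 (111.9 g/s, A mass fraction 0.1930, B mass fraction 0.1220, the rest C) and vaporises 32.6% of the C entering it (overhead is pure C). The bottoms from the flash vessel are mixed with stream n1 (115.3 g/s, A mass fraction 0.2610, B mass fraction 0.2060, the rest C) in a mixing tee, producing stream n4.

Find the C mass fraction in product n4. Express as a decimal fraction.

0.5594

Vapour removed = 0.326×0.685×111.9 = 24.988 g/s; concentrate = 86.912 g/s.
C reaching the mixer = 51.663 (from concentrate) + 115.3×0.533 = 113.12 g/s.
Product flow = 86.912 + 115.3 = 202.21 g/s; C fraction = 0.5594.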